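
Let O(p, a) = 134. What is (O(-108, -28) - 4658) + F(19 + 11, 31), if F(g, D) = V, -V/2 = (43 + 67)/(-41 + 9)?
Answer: -36137/8 ≈ -4517.1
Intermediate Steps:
V = 55/8 (V = -2*(43 + 67)/(-41 + 9) = -220/(-32) = -220*(-1)/32 = -2*(-55/16) = 55/8 ≈ 6.8750)
F(g, D) = 55/8
(O(-108, -28) - 4658) + F(19 + 11, 31) = (134 - 4658) + 55/8 = -4524 + 55/8 = -36137/8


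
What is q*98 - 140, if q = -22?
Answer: -2296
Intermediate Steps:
q*98 - 140 = -22*98 - 140 = -2156 - 140 = -2296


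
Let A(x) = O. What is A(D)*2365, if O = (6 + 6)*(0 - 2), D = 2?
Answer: -56760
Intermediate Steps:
O = -24 (O = 12*(-2) = -24)
A(x) = -24
A(D)*2365 = -24*2365 = -56760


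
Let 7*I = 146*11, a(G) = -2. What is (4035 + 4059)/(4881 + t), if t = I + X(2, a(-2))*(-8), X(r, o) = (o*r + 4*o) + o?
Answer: 56658/36557 ≈ 1.5499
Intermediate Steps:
X(r, o) = 5*o + o*r (X(r, o) = (4*o + o*r) + o = 5*o + o*r)
I = 1606/7 (I = (146*11)/7 = (⅐)*1606 = 1606/7 ≈ 229.43)
t = 2390/7 (t = 1606/7 - 2*(5 + 2)*(-8) = 1606/7 - 2*7*(-8) = 1606/7 - 14*(-8) = 1606/7 + 112 = 2390/7 ≈ 341.43)
(4035 + 4059)/(4881 + t) = (4035 + 4059)/(4881 + 2390/7) = 8094/(36557/7) = 8094*(7/36557) = 56658/36557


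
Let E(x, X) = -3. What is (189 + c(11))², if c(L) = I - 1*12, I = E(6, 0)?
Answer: 30276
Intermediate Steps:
I = -3
c(L) = -15 (c(L) = -3 - 1*12 = -3 - 12 = -15)
(189 + c(11))² = (189 - 15)² = 174² = 30276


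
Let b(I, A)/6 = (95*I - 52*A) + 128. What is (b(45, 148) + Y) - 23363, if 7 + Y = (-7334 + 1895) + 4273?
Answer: -44294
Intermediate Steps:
Y = -1173 (Y = -7 + ((-7334 + 1895) + 4273) = -7 + (-5439 + 4273) = -7 - 1166 = -1173)
b(I, A) = 768 - 312*A + 570*I (b(I, A) = 6*((95*I - 52*A) + 128) = 6*((-52*A + 95*I) + 128) = 6*(128 - 52*A + 95*I) = 768 - 312*A + 570*I)
(b(45, 148) + Y) - 23363 = ((768 - 312*148 + 570*45) - 1173) - 23363 = ((768 - 46176 + 25650) - 1173) - 23363 = (-19758 - 1173) - 23363 = -20931 - 23363 = -44294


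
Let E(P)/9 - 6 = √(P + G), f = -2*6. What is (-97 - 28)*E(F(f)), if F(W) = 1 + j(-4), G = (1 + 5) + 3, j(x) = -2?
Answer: -6750 - 2250*√2 ≈ -9932.0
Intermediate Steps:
f = -12
G = 9 (G = 6 + 3 = 9)
F(W) = -1 (F(W) = 1 - 2 = -1)
E(P) = 54 + 9*√(9 + P) (E(P) = 54 + 9*√(P + 9) = 54 + 9*√(9 + P))
(-97 - 28)*E(F(f)) = (-97 - 28)*(54 + 9*√(9 - 1)) = -125*(54 + 9*√8) = -125*(54 + 9*(2*√2)) = -125*(54 + 18*√2) = -6750 - 2250*√2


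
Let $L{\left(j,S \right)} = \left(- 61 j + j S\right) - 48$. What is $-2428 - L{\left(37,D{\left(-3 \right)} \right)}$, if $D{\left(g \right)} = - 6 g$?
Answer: $-789$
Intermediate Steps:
$L{\left(j,S \right)} = -48 - 61 j + S j$ ($L{\left(j,S \right)} = \left(- 61 j + S j\right) - 48 = -48 - 61 j + S j$)
$-2428 - L{\left(37,D{\left(-3 \right)} \right)} = -2428 - \left(-48 - 2257 + \left(-6\right) \left(-3\right) 37\right) = -2428 - \left(-48 - 2257 + 18 \cdot 37\right) = -2428 - \left(-48 - 2257 + 666\right) = -2428 - -1639 = -2428 + 1639 = -789$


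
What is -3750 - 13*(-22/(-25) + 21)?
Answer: -100861/25 ≈ -4034.4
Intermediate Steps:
-3750 - 13*(-22/(-25) + 21) = -3750 - 13*(-22*(-1/25) + 21) = -3750 - 13*(22/25 + 21) = -3750 - 13*547/25 = -3750 - 1*7111/25 = -3750 - 7111/25 = -100861/25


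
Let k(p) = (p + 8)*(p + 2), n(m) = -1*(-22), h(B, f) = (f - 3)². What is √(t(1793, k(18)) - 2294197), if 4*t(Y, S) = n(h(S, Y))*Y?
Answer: I*√9137342/2 ≈ 1511.4*I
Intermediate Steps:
h(B, f) = (-3 + f)²
n(m) = 22
k(p) = (2 + p)*(8 + p) (k(p) = (8 + p)*(2 + p) = (2 + p)*(8 + p))
t(Y, S) = 11*Y/2 (t(Y, S) = (22*Y)/4 = 11*Y/2)
√(t(1793, k(18)) - 2294197) = √((11/2)*1793 - 2294197) = √(19723/2 - 2294197) = √(-4568671/2) = I*√9137342/2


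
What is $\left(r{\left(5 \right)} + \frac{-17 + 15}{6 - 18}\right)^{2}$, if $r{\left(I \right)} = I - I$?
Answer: $\frac{1}{36} \approx 0.027778$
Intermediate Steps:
$r{\left(I \right)} = 0$
$\left(r{\left(5 \right)} + \frac{-17 + 15}{6 - 18}\right)^{2} = \left(0 + \frac{-17 + 15}{6 - 18}\right)^{2} = \left(0 - \frac{2}{-12}\right)^{2} = \left(0 - - \frac{1}{6}\right)^{2} = \left(0 + \frac{1}{6}\right)^{2} = \left(\frac{1}{6}\right)^{2} = \frac{1}{36}$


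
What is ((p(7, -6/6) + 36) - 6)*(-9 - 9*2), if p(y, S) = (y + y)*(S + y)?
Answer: -3078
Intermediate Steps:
p(y, S) = 2*y*(S + y) (p(y, S) = (2*y)*(S + y) = 2*y*(S + y))
((p(7, -6/6) + 36) - 6)*(-9 - 9*2) = ((2*7*(-6/6 + 7) + 36) - 6)*(-9 - 9*2) = ((2*7*(-6*⅙ + 7) + 36) - 6)*(-9 - 18) = ((2*7*(-1 + 7) + 36) - 6)*(-27) = ((2*7*6 + 36) - 6)*(-27) = ((84 + 36) - 6)*(-27) = (120 - 6)*(-27) = 114*(-27) = -3078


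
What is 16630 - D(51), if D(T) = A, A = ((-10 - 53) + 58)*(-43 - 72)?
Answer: 16055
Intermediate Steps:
A = 575 (A = (-63 + 58)*(-115) = -5*(-115) = 575)
D(T) = 575
16630 - D(51) = 16630 - 1*575 = 16630 - 575 = 16055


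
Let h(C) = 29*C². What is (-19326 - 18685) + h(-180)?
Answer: 901589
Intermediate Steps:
(-19326 - 18685) + h(-180) = (-19326 - 18685) + 29*(-180)² = -38011 + 29*32400 = -38011 + 939600 = 901589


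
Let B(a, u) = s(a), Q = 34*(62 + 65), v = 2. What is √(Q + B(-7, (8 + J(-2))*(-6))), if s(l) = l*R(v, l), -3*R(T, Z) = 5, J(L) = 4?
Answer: √38967/3 ≈ 65.800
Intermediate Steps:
R(T, Z) = -5/3 (R(T, Z) = -⅓*5 = -5/3)
s(l) = -5*l/3 (s(l) = l*(-5/3) = -5*l/3)
Q = 4318 (Q = 34*127 = 4318)
B(a, u) = -5*a/3
√(Q + B(-7, (8 + J(-2))*(-6))) = √(4318 - 5/3*(-7)) = √(4318 + 35/3) = √(12989/3) = √38967/3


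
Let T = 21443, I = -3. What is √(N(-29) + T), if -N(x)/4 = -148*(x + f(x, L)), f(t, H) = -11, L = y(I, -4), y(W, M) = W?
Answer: I*√2237 ≈ 47.297*I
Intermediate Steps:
L = -3
N(x) = -6512 + 592*x (N(x) = -(-592)*(x - 11) = -(-592)*(-11 + x) = -4*(1628 - 148*x) = -6512 + 592*x)
√(N(-29) + T) = √((-6512 + 592*(-29)) + 21443) = √((-6512 - 17168) + 21443) = √(-23680 + 21443) = √(-2237) = I*√2237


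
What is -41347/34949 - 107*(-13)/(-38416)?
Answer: -1637000411/1342600784 ≈ -1.2193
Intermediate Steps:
-41347/34949 - 107*(-13)/(-38416) = -41347*1/34949 + 1391*(-1/38416) = -41347/34949 - 1391/38416 = -1637000411/1342600784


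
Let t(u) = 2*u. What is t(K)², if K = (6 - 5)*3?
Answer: 36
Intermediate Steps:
K = 3 (K = 1*3 = 3)
t(K)² = (2*3)² = 6² = 36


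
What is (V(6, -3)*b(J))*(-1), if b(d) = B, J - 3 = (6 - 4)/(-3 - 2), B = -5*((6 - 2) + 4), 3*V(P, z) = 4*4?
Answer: 640/3 ≈ 213.33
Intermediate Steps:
V(P, z) = 16/3 (V(P, z) = (4*4)/3 = (⅓)*16 = 16/3)
B = -40 (B = -5*(4 + 4) = -5*8 = -40)
J = 13/5 (J = 3 + (6 - 4)/(-3 - 2) = 3 + 2/(-5) = 3 + 2*(-⅕) = 3 - ⅖ = 13/5 ≈ 2.6000)
b(d) = -40
(V(6, -3)*b(J))*(-1) = ((16/3)*(-40))*(-1) = -640/3*(-1) = 640/3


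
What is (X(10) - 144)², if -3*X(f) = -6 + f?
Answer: 190096/9 ≈ 21122.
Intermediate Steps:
X(f) = 2 - f/3 (X(f) = -(-6 + f)/3 = 2 - f/3)
(X(10) - 144)² = ((2 - ⅓*10) - 144)² = ((2 - 10/3) - 144)² = (-4/3 - 144)² = (-436/3)² = 190096/9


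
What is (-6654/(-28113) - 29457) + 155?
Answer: -274586824/9371 ≈ -29302.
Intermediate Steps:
(-6654/(-28113) - 29457) + 155 = (-6654*(-1/28113) - 29457) + 155 = (2218/9371 - 29457) + 155 = -276039329/9371 + 155 = -274586824/9371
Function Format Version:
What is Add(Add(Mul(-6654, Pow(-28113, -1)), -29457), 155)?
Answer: Rational(-274586824, 9371) ≈ -29302.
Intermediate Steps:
Add(Add(Mul(-6654, Pow(-28113, -1)), -29457), 155) = Add(Add(Mul(-6654, Rational(-1, 28113)), -29457), 155) = Add(Add(Rational(2218, 9371), -29457), 155) = Add(Rational(-276039329, 9371), 155) = Rational(-274586824, 9371)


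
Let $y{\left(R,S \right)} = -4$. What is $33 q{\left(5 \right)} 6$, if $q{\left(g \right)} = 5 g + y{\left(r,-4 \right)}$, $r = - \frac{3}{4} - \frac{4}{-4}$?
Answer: $4158$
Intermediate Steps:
$r = \frac{1}{4}$ ($r = \left(-3\right) \frac{1}{4} - -1 = - \frac{3}{4} + 1 = \frac{1}{4} \approx 0.25$)
$q{\left(g \right)} = -4 + 5 g$ ($q{\left(g \right)} = 5 g - 4 = -4 + 5 g$)
$33 q{\left(5 \right)} 6 = 33 \left(-4 + 5 \cdot 5\right) 6 = 33 \left(-4 + 25\right) 6 = 33 \cdot 21 \cdot 6 = 693 \cdot 6 = 4158$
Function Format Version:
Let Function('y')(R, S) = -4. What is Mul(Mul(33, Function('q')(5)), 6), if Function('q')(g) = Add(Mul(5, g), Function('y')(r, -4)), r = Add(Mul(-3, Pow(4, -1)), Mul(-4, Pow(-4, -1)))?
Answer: 4158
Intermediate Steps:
r = Rational(1, 4) (r = Add(Mul(-3, Rational(1, 4)), Mul(-4, Rational(-1, 4))) = Add(Rational(-3, 4), 1) = Rational(1, 4) ≈ 0.25000)
Function('q')(g) = Add(-4, Mul(5, g)) (Function('q')(g) = Add(Mul(5, g), -4) = Add(-4, Mul(5, g)))
Mul(Mul(33, Function('q')(5)), 6) = Mul(Mul(33, Add(-4, Mul(5, 5))), 6) = Mul(Mul(33, Add(-4, 25)), 6) = Mul(Mul(33, 21), 6) = Mul(693, 6) = 4158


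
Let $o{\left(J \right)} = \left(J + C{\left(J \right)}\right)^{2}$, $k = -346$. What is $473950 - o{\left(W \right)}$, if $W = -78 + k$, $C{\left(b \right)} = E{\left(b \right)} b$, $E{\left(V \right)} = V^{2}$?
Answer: $-5810318922326754$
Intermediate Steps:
$C{\left(b \right)} = b^{3}$ ($C{\left(b \right)} = b^{2} b = b^{3}$)
$W = -424$ ($W = -78 - 346 = -424$)
$o{\left(J \right)} = \left(J + J^{3}\right)^{2}$
$473950 - o{\left(W \right)} = 473950 - \left(-424\right)^{2} \left(1 + \left(-424\right)^{2}\right)^{2} = 473950 - 179776 \left(1 + 179776\right)^{2} = 473950 - 179776 \cdot 179777^{2} = 473950 - 179776 \cdot 32319769729 = 473950 - 5810318922800704 = -5810318922326754$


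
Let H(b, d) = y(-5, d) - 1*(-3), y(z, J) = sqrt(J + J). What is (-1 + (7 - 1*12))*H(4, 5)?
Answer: -18 - 6*sqrt(10) ≈ -36.974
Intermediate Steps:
y(z, J) = sqrt(2)*sqrt(J) (y(z, J) = sqrt(2*J) = sqrt(2)*sqrt(J))
H(b, d) = 3 + sqrt(2)*sqrt(d) (H(b, d) = sqrt(2)*sqrt(d) - 1*(-3) = sqrt(2)*sqrt(d) + 3 = 3 + sqrt(2)*sqrt(d))
(-1 + (7 - 1*12))*H(4, 5) = (-1 + (7 - 1*12))*(3 + sqrt(2)*sqrt(5)) = (-1 + (7 - 12))*(3 + sqrt(10)) = (-1 - 5)*(3 + sqrt(10)) = -6*(3 + sqrt(10)) = -18 - 6*sqrt(10)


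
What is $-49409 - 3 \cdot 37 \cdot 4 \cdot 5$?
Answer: $-51629$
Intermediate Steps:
$-49409 - 3 \cdot 37 \cdot 4 \cdot 5 = -49409 - 111 \cdot 20 = -49409 - 2220 = -51629$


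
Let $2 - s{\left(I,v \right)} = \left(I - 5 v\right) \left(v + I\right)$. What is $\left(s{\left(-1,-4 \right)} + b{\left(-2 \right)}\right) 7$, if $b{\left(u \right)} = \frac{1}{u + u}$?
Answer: $\frac{2709}{4} \approx 677.25$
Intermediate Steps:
$b{\left(u \right)} = \frac{1}{2 u}$
$s{\left(I,v \right)} = 2 - \left(I + v\right) \left(I - 5 v\right)$ ($s{\left(I,v \right)} = 2 - \left(I - 5 v\right) \left(v + I\right) = 2 - \left(I - 5 v\right) \left(I + v\right) = 2 - \left(I + v\right) \left(I - 5 v\right)$)
$\left(s{\left(-1,-4 \right)} + b{\left(-2 \right)}\right) 7 = \left(\left(2 - \left(-1\right)^{2} + 5 \left(-4\right)^{2} + 4 \left(-1\right) \left(-4\right)\right) + \frac{1}{2 \left(-2\right)}\right) 7 = \left(\left(2 - 1 + 5 \cdot 16 + 16\right) + \frac{1}{2} \left(- \frac{1}{2}\right)\right) 7 = \left(\left(2 - 1 + 80 + 16\right) - \frac{1}{4}\right) 7 = \left(97 - \frac{1}{4}\right) 7 = \frac{387}{4} \cdot 7 = \frac{2709}{4}$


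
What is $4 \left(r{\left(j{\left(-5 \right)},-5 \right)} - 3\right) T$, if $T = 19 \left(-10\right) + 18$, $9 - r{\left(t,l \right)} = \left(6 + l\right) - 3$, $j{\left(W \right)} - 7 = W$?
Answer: $-5504$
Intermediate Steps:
$j{\left(W \right)} = 7 + W$
$r{\left(t,l \right)} = 6 - l$ ($r{\left(t,l \right)} = 9 - \left(\left(6 + l\right) - 3\right) = 9 - \left(3 + l\right) = 6 - l$)
$T = -172$ ($T = -190 + 18 = -172$)
$4 \left(r{\left(j{\left(-5 \right)},-5 \right)} - 3\right) T = 4 \left(\left(6 - -5\right) - 3\right) \left(-172\right) = 4 \left(\left(6 + 5\right) - 3\right) \left(-172\right) = 4 \left(11 - 3\right) \left(-172\right) = 4 \cdot 8 \left(-172\right) = 32 \left(-172\right) = -5504$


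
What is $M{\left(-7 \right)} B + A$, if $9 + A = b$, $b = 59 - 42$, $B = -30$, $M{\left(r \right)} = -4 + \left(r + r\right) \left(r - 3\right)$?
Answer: $-4072$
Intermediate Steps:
$M{\left(r \right)} = -4 + 2 r \left(-3 + r\right)$
$b = 17$
$A = 8$ ($A = -9 + 17 = 8$)
$M{\left(-7 \right)} B + A = \left(-4 - -42 + 2 \left(-7\right)^{2}\right) \left(-30\right) + 8 = \left(-4 + 42 + 2 \cdot 49\right) \left(-30\right) + 8 = \left(-4 + 42 + 98\right) \left(-30\right) + 8 = 136 \left(-30\right) + 8 = -4080 + 8 = -4072$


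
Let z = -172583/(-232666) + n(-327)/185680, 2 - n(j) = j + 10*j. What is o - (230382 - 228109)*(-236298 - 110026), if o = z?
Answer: 17003960221262219067/21600711440 ≈ 7.8719e+8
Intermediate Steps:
n(j) = 2 - 11*j (n(j) = 2 - (j + 10*j) = 2 - 11*j)
z = 16441288187/21600711440 (z = -172583/(-232666) + (2 - 11*(-327))/185680 = -172583*(-1/232666) + (2 + 3597)*(1/185680) = 172583/232666 + 3599*(1/185680) = 172583/232666 + 3599/185680 = 16441288187/21600711440 ≈ 0.76115)
o = 16441288187/21600711440 ≈ 0.76115
o - (230382 - 228109)*(-236298 - 110026) = 16441288187/21600711440 - (230382 - 228109)*(-236298 - 110026) = 16441288187/21600711440 - 2273*(-346324) = 16441288187/21600711440 - 1*(-787194452) = 16441288187/21600711440 + 787194452 = 17003960221262219067/21600711440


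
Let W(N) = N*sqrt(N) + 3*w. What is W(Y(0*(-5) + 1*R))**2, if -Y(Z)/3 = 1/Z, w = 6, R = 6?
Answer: (72 - I*sqrt(2))**2/16 ≈ 323.88 - 12.728*I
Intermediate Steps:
Y(Z) = -3/Z
W(N) = 18 + N**(3/2) (W(N) = N*sqrt(N) + 3*6 = N**(3/2) + 18 = 18 + N**(3/2))
W(Y(0*(-5) + 1*R))**2 = (18 + (-3/(0*(-5) + 1*6))**(3/2))**2 = (18 + (-3/(0 + 6))**(3/2))**2 = (18 + (-3/6)**(3/2))**2 = (18 + (-3*1/6)**(3/2))**2 = (18 + (-1/2)**(3/2))**2 = (18 - I*sqrt(2)/4)**2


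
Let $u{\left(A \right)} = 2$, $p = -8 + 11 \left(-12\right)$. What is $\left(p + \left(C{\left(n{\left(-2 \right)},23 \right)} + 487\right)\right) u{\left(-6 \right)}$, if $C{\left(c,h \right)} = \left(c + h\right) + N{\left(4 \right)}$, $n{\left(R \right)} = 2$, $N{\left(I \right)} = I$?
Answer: $752$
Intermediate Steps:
$p = -140$ ($p = -8 - 132 = -140$)
$C{\left(c,h \right)} = 4 + c + h$ ($C{\left(c,h \right)} = \left(c + h\right) + 4 = 4 + c + h$)
$\left(p + \left(C{\left(n{\left(-2 \right)},23 \right)} + 487\right)\right) u{\left(-6 \right)} = \left(-140 + \left(\left(4 + 2 + 23\right) + 487\right)\right) 2 = \left(-140 + \left(29 + 487\right)\right) 2 = \left(-140 + 516\right) 2 = 376 \cdot 2 = 752$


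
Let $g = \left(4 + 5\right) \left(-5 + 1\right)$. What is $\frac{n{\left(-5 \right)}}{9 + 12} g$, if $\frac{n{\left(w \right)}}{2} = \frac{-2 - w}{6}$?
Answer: $- \frac{12}{7} \approx -1.7143$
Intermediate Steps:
$n{\left(w \right)} = - \frac{2}{3} - \frac{w}{3}$ ($n{\left(w \right)} = 2 \frac{-2 - w}{6} = 2 \left(-2 - w\right) \frac{1}{6} = 2 \left(- \frac{1}{3} - \frac{w}{6}\right) = - \frac{2}{3} - \frac{w}{3}$)
$g = -36$ ($g = 9 \left(-4\right) = -36$)
$\frac{n{\left(-5 \right)}}{9 + 12} g = \frac{- \frac{2}{3} - - \frac{5}{3}}{9 + 12} \left(-36\right) = \frac{- \frac{2}{3} + \frac{5}{3}}{21} \left(-36\right) = 1 \cdot \frac{1}{21} \left(-36\right) = \frac{1}{21} \left(-36\right) = - \frac{12}{7}$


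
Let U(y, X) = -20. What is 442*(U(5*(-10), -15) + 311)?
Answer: 128622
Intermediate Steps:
442*(U(5*(-10), -15) + 311) = 442*(-20 + 311) = 442*291 = 128622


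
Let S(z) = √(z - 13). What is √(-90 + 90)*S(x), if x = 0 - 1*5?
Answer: 0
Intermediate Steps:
x = -5 (x = 0 - 5 = -5)
S(z) = √(-13 + z)
√(-90 + 90)*S(x) = √(-90 + 90)*√(-13 - 5) = √0*√(-18) = 0*(3*I*√2) = 0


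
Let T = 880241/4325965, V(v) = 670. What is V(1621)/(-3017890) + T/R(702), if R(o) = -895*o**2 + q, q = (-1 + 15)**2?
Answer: -127836765340123669/575815662774218846840 ≈ -0.00022201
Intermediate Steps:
T = 880241/4325965 (T = 880241*(1/4325965) = 880241/4325965 ≈ 0.20348)
q = 196 (q = 14**2 = 196)
R(o) = 196 - 895*o**2 (R(o) = -895*o**2 + 196 = 196 - 895*o**2)
V(1621)/(-3017890) + T/R(702) = 670/(-3017890) + 880241/(4325965*(196 - 895*702**2)) = 670*(-1/3017890) + 880241/(4325965*(196 - 895*492804)) = -67/301789 + 880241/(4325965*(196 - 441059580)) = -67/301789 + (880241/4325965)/(-441059384) = -67/301789 + (880241/4325965)*(-1/441059384) = -67/301789 - 880241/1908007458105560 = -127836765340123669/575815662774218846840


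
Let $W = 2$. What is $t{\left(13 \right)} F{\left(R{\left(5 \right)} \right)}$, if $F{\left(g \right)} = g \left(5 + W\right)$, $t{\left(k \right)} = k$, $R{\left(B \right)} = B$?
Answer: $455$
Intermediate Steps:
$F{\left(g \right)} = 7 g$ ($F{\left(g \right)} = g \left(5 + 2\right) = g 7 = 7 g$)
$t{\left(13 \right)} F{\left(R{\left(5 \right)} \right)} = 13 \cdot 7 \cdot 5 = 13 \cdot 35 = 455$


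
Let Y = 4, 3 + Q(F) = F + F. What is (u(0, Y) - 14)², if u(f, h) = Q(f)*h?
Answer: 676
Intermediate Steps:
Q(F) = -3 + 2*F (Q(F) = -3 + (F + F) = -3 + 2*F)
u(f, h) = h*(-3 + 2*f) (u(f, h) = (-3 + 2*f)*h = h*(-3 + 2*f))
(u(0, Y) - 14)² = (4*(-3 + 2*0) - 14)² = (4*(-3 + 0) - 14)² = (4*(-3) - 14)² = (-12 - 14)² = (-26)² = 676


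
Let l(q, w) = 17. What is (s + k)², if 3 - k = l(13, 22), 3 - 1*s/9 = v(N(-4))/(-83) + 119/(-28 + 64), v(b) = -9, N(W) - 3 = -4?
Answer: 34633225/110224 ≈ 314.21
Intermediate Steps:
N(W) = -1 (N(W) = 3 - 4 = -1)
s = -1237/332 (s = 27 - 9*(-9/(-83) + 119/(-28 + 64)) = 27 - 9*(-9*(-1/83) + 119/36) = 27 - 9*(9/83 + 119*(1/36)) = 27 - 9*(9/83 + 119/36) = 27 - 9*10201/2988 = 27 - 10201/332 = -1237/332 ≈ -3.7259)
k = -14 (k = 3 - 1*17 = 3 - 17 = -14)
(s + k)² = (-1237/332 - 14)² = (-5885/332)² = 34633225/110224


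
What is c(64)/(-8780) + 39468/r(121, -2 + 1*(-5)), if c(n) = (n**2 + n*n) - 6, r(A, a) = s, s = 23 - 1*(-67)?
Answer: 1152641/2634 ≈ 437.60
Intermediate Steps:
s = 90 (s = 23 + 67 = 90)
r(A, a) = 90
c(n) = -6 + 2*n**2 (c(n) = (n**2 + n**2) - 6 = 2*n**2 - 6 = -6 + 2*n**2)
c(64)/(-8780) + 39468/r(121, -2 + 1*(-5)) = (-6 + 2*64**2)/(-8780) + 39468/90 = (-6 + 2*4096)*(-1/8780) + 39468*(1/90) = (-6 + 8192)*(-1/8780) + 6578/15 = 8186*(-1/8780) + 6578/15 = -4093/4390 + 6578/15 = 1152641/2634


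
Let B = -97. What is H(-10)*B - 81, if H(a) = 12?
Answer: -1245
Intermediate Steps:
H(-10)*B - 81 = 12*(-97) - 81 = -1164 - 81 = -1245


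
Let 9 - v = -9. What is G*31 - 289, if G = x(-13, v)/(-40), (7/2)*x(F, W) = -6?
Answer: -20137/70 ≈ -287.67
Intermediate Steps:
v = 18 (v = 9 - 1*(-9) = 9 + 9 = 18)
x(F, W) = -12/7 (x(F, W) = (2/7)*(-6) = -12/7)
G = 3/70 (G = -12/7/(-40) = -12/7*(-1/40) = 3/70 ≈ 0.042857)
G*31 - 289 = (3/70)*31 - 289 = 93/70 - 289 = -20137/70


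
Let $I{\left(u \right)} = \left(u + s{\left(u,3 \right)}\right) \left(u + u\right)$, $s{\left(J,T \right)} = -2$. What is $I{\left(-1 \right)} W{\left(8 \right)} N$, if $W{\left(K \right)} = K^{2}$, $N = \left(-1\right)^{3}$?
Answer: $-384$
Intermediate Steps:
$N = -1$
$I{\left(u \right)} = 2 u \left(-2 + u\right)$ ($I{\left(u \right)} = \left(u - 2\right) \left(u + u\right) = \left(-2 + u\right) 2 u = 2 u \left(-2 + u\right)$)
$I{\left(-1 \right)} W{\left(8 \right)} N = 2 \left(-1\right) \left(-2 - 1\right) 8^{2} \left(-1\right) = 2 \left(-1\right) \left(-3\right) 64 \left(-1\right) = 6 \cdot 64 \left(-1\right) = 384 \left(-1\right) = -384$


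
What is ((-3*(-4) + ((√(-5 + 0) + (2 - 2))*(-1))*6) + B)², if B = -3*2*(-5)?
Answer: 1584 - 504*I*√5 ≈ 1584.0 - 1127.0*I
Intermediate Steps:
B = 30 (B = -6*(-5) = 30)
((-3*(-4) + ((√(-5 + 0) + (2 - 2))*(-1))*6) + B)² = ((-3*(-4) + ((√(-5 + 0) + (2 - 2))*(-1))*6) + 30)² = ((12 + ((√(-5) + 0)*(-1))*6) + 30)² = ((12 + ((I*√5 + 0)*(-1))*6) + 30)² = ((12 + ((I*√5)*(-1))*6) + 30)² = ((12 - I*√5*6) + 30)² = ((12 - 6*I*√5) + 30)² = (42 - 6*I*√5)²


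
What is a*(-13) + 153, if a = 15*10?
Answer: -1797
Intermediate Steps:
a = 150
a*(-13) + 153 = 150*(-13) + 153 = -1950 + 153 = -1797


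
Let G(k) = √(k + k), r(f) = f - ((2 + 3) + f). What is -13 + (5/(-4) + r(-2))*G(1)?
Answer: -13 - 25*√2/4 ≈ -21.839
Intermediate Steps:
r(f) = -5 (r(f) = f - (5 + f) = f + (-5 - f) = -5)
G(k) = √2*√k (G(k) = √(2*k) = √2*√k)
-13 + (5/(-4) + r(-2))*G(1) = -13 + (5/(-4) - 5)*(√2*√1) = -13 + (5*(-¼) - 5)*(√2*1) = -13 + (-5/4 - 5)*√2 = -13 - 25*√2/4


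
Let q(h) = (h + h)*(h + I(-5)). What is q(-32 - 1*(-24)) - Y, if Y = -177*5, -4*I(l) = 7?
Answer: 1041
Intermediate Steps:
I(l) = -7/4 (I(l) = -¼*7 = -7/4)
q(h) = 2*h*(-7/4 + h) (q(h) = (h + h)*(h - 7/4) = (2*h)*(-7/4 + h) = 2*h*(-7/4 + h))
Y = -885
q(-32 - 1*(-24)) - Y = (-32 - 1*(-24))*(-7 + 4*(-32 - 1*(-24)))/2 - 1*(-885) = (-32 + 24)*(-7 + 4*(-32 + 24))/2 + 885 = (½)*(-8)*(-7 + 4*(-8)) + 885 = (½)*(-8)*(-7 - 32) + 885 = (½)*(-8)*(-39) + 885 = 156 + 885 = 1041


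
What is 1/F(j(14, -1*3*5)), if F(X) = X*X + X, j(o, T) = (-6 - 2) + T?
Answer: 1/506 ≈ 0.0019763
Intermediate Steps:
j(o, T) = -8 + T
F(X) = X + X² (F(X) = X² + X = X + X²)
1/F(j(14, -1*3*5)) = 1/((-8 - 1*3*5)*(1 + (-8 - 1*3*5))) = 1/((-8 - 3*5)*(1 + (-8 - 3*5))) = 1/((-8 - 15)*(1 + (-8 - 15))) = 1/(-23*(1 - 23)) = 1/(-23*(-22)) = 1/506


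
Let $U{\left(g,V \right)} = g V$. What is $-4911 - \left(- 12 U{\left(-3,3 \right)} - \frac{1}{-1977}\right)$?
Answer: $- \frac{9922564}{1977} \approx -5019.0$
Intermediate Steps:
$U{\left(g,V \right)} = V g$
$-4911 - \left(- 12 U{\left(-3,3 \right)} - \frac{1}{-1977}\right) = -4911 - \left(- 12 \cdot 3 \left(-3\right) - \frac{1}{-1977}\right) = -4911 - \left(\left(-12\right) \left(-9\right) - - \frac{1}{1977}\right) = -4911 - \left(108 + \frac{1}{1977}\right) = -4911 - \frac{213517}{1977} = - \frac{9922564}{1977}$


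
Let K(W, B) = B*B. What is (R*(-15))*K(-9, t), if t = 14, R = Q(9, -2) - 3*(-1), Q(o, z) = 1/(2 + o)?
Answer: -99960/11 ≈ -9087.3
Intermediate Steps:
R = 34/11 (R = 1/(2 + 9) - 3*(-1) = 1/11 + 3 = 34/11 ≈ 3.0909)
K(W, B) = B**2
(R*(-15))*K(-9, t) = ((34/11)*(-15))*14**2 = -510/11*196 = -99960/11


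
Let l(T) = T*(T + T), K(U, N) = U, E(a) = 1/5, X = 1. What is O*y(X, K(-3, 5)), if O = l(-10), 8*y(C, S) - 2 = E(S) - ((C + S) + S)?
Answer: 180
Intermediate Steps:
E(a) = 1/5 (E(a) = 1*(1/5) = 1/5)
y(C, S) = 11/40 - S/4 - C/8 (y(C, S) = 1/4 + (1/5 - ((C + S) + S))/8 = 1/4 + (1/5 - (C + 2*S))/8 = 1/4 + (1/5 + (-C - 2*S))/8 = 1/4 + (1/5 - C - 2*S)/8 = 1/4 + (1/40 - S/4 - C/8) = 11/40 - S/4 - C/8)
l(T) = 2*T**2 (l(T) = T*(2*T) = 2*T**2)
O = 200 (O = 2*(-10)**2 = 2*100 = 200)
O*y(X, K(-3, 5)) = 200*(11/40 - 1/4*(-3) - 1/8*1) = 200*(11/40 + 3/4 - 1/8) = 200*(9/10) = 180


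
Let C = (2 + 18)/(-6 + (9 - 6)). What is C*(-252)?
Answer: 1680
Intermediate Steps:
C = -20/3 (C = 20/(-6 + 3) = 20/(-3) = 20*(-⅓) = -20/3 ≈ -6.6667)
C*(-252) = -20/3*(-252) = 1680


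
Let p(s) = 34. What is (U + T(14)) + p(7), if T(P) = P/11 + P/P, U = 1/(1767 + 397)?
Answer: 863447/23804 ≈ 36.273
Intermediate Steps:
U = 1/2164 ≈ 0.00046211
T(P) = 1 + P/11 (T(P) = P*(1/11) + 1 = P/11 + 1 = 1 + P/11)
(U + T(14)) + p(7) = (1/2164 + (1 + (1/11)*14)) + 34 = (1/2164 + (1 + 14/11)) + 34 = (1/2164 + 25/11) + 34 = 54111/23804 + 34 = 863447/23804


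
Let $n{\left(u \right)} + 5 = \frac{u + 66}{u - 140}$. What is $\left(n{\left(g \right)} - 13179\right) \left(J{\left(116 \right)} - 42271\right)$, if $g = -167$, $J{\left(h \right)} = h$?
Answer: $\frac{170617598985}{307} \approx 5.5576 \cdot 10^{8}$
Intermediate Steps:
$n{\left(u \right)} = -5 + \frac{66 + u}{-140 + u}$ ($n{\left(u \right)} = -5 + \frac{u + 66}{u - 140} = -5 + \frac{66 + u}{u - 140} = -5 + \frac{66 + u}{-140 + u}$)
$\left(n{\left(g \right)} - 13179\right) \left(J{\left(116 \right)} - 42271\right) = \left(\frac{2 \left(383 - -334\right)}{-140 - 167} - 13179\right) \left(116 - 42271\right) = \left(\frac{2 \left(383 + 334\right)}{-307} - 13179\right) \left(-42155\right) = \left(2 \left(- \frac{1}{307}\right) 717 - 13179\right) \left(-42155\right) = \left(- \frac{1434}{307} - 13179\right) \left(-42155\right) = \left(- \frac{4047387}{307}\right) \left(-42155\right) = \frac{170617598985}{307}$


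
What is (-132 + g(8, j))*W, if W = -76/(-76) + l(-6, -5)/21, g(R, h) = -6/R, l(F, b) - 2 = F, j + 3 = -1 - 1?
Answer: -3009/28 ≈ -107.46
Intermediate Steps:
j = -5 (j = -3 + (-1 - 1) = -3 - 2 = -5)
l(F, b) = 2 + F
W = 17/21 (W = -76/(-76) + (2 - 6)/21 = -76*(-1/76) - 4*1/21 = 1 - 4/21 = 17/21 ≈ 0.80952)
(-132 + g(8, j))*W = (-132 - 6/8)*(17/21) = (-132 - 6*1/8)*(17/21) = (-132 - 3/4)*(17/21) = -531/4*17/21 = -3009/28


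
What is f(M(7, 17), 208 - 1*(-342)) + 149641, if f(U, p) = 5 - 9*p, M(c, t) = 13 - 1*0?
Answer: 144696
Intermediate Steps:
M(c, t) = 13 (M(c, t) = 13 + 0 = 13)
f(M(7, 17), 208 - 1*(-342)) + 149641 = (5 - 9*(208 - 1*(-342))) + 149641 = (5 - 9*(208 + 342)) + 149641 = (5 - 9*550) + 149641 = (5 - 4950) + 149641 = -4945 + 149641 = 144696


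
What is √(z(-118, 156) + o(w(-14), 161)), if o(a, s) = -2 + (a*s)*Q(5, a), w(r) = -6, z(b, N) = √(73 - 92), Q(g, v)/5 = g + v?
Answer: √(4828 + I*√19) ≈ 69.484 + 0.0314*I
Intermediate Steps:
Q(g, v) = 5*g + 5*v (Q(g, v) = 5*(g + v) = 5*g + 5*v)
z(b, N) = I*√19 (z(b, N) = √(-19) = I*√19)
o(a, s) = -2 + a*s*(25 + 5*a) (o(a, s) = -2 + (a*s)*(5*5 + 5*a) = -2 + (a*s)*(25 + 5*a) = -2 + a*s*(25 + 5*a))
√(z(-118, 156) + o(w(-14), 161)) = √(I*√19 + (-2 + 5*(-6)*161*(5 - 6))) = √(I*√19 + (-2 + 5*(-6)*161*(-1))) = √(I*√19 + (-2 + 4830)) = √(I*√19 + 4828) = √(4828 + I*√19)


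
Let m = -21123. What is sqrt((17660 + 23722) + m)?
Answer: 3*sqrt(2251) ≈ 142.33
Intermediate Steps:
sqrt((17660 + 23722) + m) = sqrt((17660 + 23722) - 21123) = sqrt(41382 - 21123) = sqrt(20259) = 3*sqrt(2251)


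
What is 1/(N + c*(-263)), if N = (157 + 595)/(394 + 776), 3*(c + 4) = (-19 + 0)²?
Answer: -585/17898089 ≈ -3.2685e-5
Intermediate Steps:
c = 349/3 (c = -4 + (-19 + 0)²/3 = -4 + (⅓)*(-19)² = -4 + (⅓)*361 = -4 + 361/3 = 349/3 ≈ 116.33)
N = 376/585 (N = 752/1170 = 752*(1/1170) = 376/585 ≈ 0.64273)
1/(N + c*(-263)) = 1/(376/585 + (349/3)*(-263)) = 1/(376/585 - 91787/3) = 1/(-17898089/585) = -585/17898089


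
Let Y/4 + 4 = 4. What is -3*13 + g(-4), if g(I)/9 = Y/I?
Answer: -39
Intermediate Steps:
Y = 0 (Y = -16 + 4*4 = -16 + 16 = 0)
g(I) = 0 (g(I) = 9*(0/I) = 9*0 = 0)
-3*13 + g(-4) = -3*13 + 0 = -39 + 0 = -39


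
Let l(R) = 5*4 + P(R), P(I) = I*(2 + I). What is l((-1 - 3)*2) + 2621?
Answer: 2689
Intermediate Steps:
l(R) = 20 + R*(2 + R) (l(R) = 5*4 + R*(2 + R) = 20 + R*(2 + R))
l((-1 - 3)*2) + 2621 = (20 + ((-1 - 3)*2)*(2 + (-1 - 3)*2)) + 2621 = (20 + (-4*2)*(2 - 4*2)) + 2621 = (20 - 8*(2 - 8)) + 2621 = (20 - 8*(-6)) + 2621 = (20 + 48) + 2621 = 68 + 2621 = 2689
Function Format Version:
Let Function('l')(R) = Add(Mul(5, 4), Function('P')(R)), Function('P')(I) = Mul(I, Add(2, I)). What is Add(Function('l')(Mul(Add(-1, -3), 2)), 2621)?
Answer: 2689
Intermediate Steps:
Function('l')(R) = Add(20, Mul(R, Add(2, R))) (Function('l')(R) = Add(Mul(5, 4), Mul(R, Add(2, R))) = Add(20, Mul(R, Add(2, R))))
Add(Function('l')(Mul(Add(-1, -3), 2)), 2621) = Add(Add(20, Mul(Mul(Add(-1, -3), 2), Add(2, Mul(Add(-1, -3), 2)))), 2621) = Add(Add(20, Mul(Mul(-4, 2), Add(2, Mul(-4, 2)))), 2621) = Add(Add(20, Mul(-8, Add(2, -8))), 2621) = Add(Add(20, Mul(-8, -6)), 2621) = Add(Add(20, 48), 2621) = Add(68, 2621) = 2689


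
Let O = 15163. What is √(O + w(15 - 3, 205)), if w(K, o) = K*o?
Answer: √17623 ≈ 132.75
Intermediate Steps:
√(O + w(15 - 3, 205)) = √(15163 + (15 - 3)*205) = √(15163 + 12*205) = √(15163 + 2460) = √17623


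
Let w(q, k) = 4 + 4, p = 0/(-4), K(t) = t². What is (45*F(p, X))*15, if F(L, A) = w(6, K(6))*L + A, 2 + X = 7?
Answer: 3375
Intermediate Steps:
p = 0 (p = 0*(-¼) = 0)
w(q, k) = 8
X = 5 (X = -2 + 7 = 5)
F(L, A) = A + 8*L (F(L, A) = 8*L + A = A + 8*L)
(45*F(p, X))*15 = (45*(5 + 8*0))*15 = (45*(5 + 0))*15 = (45*5)*15 = 225*15 = 3375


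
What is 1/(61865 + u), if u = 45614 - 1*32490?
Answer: 1/74989 ≈ 1.3335e-5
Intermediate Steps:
u = 13124 (u = 45614 - 32490 = 13124)
1/(61865 + u) = 1/(61865 + 13124) = 1/74989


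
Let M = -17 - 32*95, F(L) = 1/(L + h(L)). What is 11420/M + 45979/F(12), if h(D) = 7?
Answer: 2670586837/3057 ≈ 8.7360e+5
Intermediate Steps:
F(L) = 1/(7 + L) (F(L) = 1/(L + 7) = 1/(7 + L))
M = -3057 (M = -17 - 3040 = -3057)
11420/M + 45979/F(12) = 11420/(-3057) + 45979/(1/(7 + 12)) = 11420*(-1/3057) + 45979/(1/19) = -11420/3057 + 45979/(1/19) = -11420/3057 + 45979*19 = -11420/3057 + 873601 = 2670586837/3057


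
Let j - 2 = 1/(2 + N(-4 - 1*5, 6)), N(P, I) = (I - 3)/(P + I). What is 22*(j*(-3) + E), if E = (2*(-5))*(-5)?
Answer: 902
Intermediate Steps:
N(P, I) = (-3 + I)/(I + P)
j = 3 (j = 2 + 1/(2 + (-3 + 6)/(6 + (-4 - 1*5))) = 2 + 1/(2 + 3/(6 + (-4 - 5))) = 2 + 1/(2 + 3/(6 - 9)) = 2 + 1/(2 + 3/(-3)) = 2 + 1/(2 - ⅓*3) = 2 + 1/(2 - 1) = 2 + 1/1 = 2 + 1 = 3)
E = 50 (E = -10*(-5) = 50)
22*(j*(-3) + E) = 22*(3*(-3) + 50) = 22*(-9 + 50) = 22*41 = 902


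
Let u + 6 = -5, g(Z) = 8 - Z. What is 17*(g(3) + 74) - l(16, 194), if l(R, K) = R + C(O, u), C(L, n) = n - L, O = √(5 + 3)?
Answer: 1338 + 2*√2 ≈ 1340.8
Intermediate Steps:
u = -11 (u = -6 - 5 = -11)
O = 2*√2 (O = √8 = 2*√2 ≈ 2.8284)
l(R, K) = -11 + R - 2*√2 (l(R, K) = R + (-11 - 2*√2) = -11 + R - 2*√2)
17*(g(3) + 74) - l(16, 194) = 17*((8 - 1*3) + 74) - (-11 + 16 - 2*√2) = 17*((8 - 3) + 74) - (5 - 2*√2) = 17*(5 + 74) + (-5 + 2*√2) = 17*79 + (-5 + 2*√2) = 1343 + (-5 + 2*√2) = 1338 + 2*√2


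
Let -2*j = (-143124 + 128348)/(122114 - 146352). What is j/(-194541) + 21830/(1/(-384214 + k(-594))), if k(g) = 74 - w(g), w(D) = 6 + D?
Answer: -19740398558047036946/2357642379 ≈ -8.3729e+9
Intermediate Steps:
k(g) = 68 - g (k(g) = 74 - (6 + g) = 74 + (-6 - g) = 68 - g)
j = -3694/12119 (j = -(-143124 + 128348)/(2*(122114 - 146352)) = -(-7388)/(-24238) = -(-7388)*(-1)/24238 = -½*7388/12119 = -3694/12119 ≈ -0.30481)
j/(-194541) + 21830/(1/(-384214 + k(-594))) = -3694/12119/(-194541) + 21830/(1/(-384214 + (68 - 1*(-594)))) = -3694/12119*(-1/194541) + 21830/(1/(-384214 + (68 + 594))) = 3694/2357642379 + 21830/(1/(-384214 + 662)) = 3694/2357642379 + 21830/(1/(-383552)) = 3694/2357642379 + 21830/(-1/383552) = 3694/2357642379 + 21830*(-383552) = 3694/2357642379 - 8372940160 = -19740398558047036946/2357642379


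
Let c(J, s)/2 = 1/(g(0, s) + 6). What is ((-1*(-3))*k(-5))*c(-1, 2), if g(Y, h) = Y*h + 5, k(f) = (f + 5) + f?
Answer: -30/11 ≈ -2.7273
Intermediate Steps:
k(f) = 5 + 2*f (k(f) = (5 + f) + f = 5 + 2*f)
g(Y, h) = 5 + Y*h
c(J, s) = 2/11 (c(J, s) = 2/((5 + 0*s) + 6) = 2/((5 + 0) + 6) = 2/(5 + 6) = 2/11)
((-1*(-3))*k(-5))*c(-1, 2) = ((-1*(-3))*(5 + 2*(-5)))*(2/11) = (3*(5 - 10))*(2/11) = (3*(-5))*(2/11) = -15*2/11 = -30/11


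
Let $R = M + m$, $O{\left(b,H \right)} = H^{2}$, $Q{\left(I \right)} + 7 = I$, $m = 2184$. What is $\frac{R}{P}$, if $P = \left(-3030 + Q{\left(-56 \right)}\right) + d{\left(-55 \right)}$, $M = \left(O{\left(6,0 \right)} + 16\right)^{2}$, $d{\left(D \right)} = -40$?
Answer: $- \frac{2440}{3133} \approx -0.77881$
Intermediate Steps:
$Q{\left(I \right)} = -7 + I$
$M = 256$ ($M = \left(0^{2} + 16\right)^{2} = \left(0 + 16\right)^{2} = 16^{2} = 256$)
$R = 2440$ ($R = 256 + 2184 = 2440$)
$P = -3133$ ($P = \left(-3030 - 63\right) - 40 = -3093 - 40 = -3133$)
$\frac{R}{P} = \frac{2440}{-3133} = 2440 \left(- \frac{1}{3133}\right) = - \frac{2440}{3133}$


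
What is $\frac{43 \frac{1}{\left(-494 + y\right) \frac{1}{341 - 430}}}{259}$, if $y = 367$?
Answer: $\frac{3827}{32893} \approx 0.11635$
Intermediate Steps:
$\frac{43 \frac{1}{\left(-494 + y\right) \frac{1}{341 - 430}}}{259} = \frac{43 \frac{1}{\left(-494 + 367\right) \frac{1}{341 - 430}}}{259} = \frac{43}{\left(-127\right) \frac{1}{-89}} \cdot \frac{1}{259} = \frac{43}{\left(-127\right) \left(- \frac{1}{89}\right)} \frac{1}{259} = \frac{43}{\frac{127}{89}} \cdot \frac{1}{259} = 43 \cdot \frac{89}{127} \cdot \frac{1}{259} = \frac{3827}{127} \cdot \frac{1}{259} = \frac{3827}{32893}$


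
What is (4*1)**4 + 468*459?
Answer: 215068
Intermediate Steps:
(4*1)**4 + 468*459 = 4**4 + 214812 = 256 + 214812 = 215068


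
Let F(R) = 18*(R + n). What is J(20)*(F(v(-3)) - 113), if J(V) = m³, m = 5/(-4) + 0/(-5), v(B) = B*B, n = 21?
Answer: -53375/64 ≈ -833.98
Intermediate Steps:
v(B) = B²
F(R) = 378 + 18*R (F(R) = 18*(R + 21) = 18*(21 + R) = 378 + 18*R)
m = -5/4 (m = 5*(-¼) + 0*(-⅕) = -5/4 + 0 = -5/4 ≈ -1.2500)
J(V) = -125/64 (J(V) = (-5/4)³ = -125/64)
J(20)*(F(v(-3)) - 113) = -125*((378 + 18*(-3)²) - 113)/64 = -125*((378 + 18*9) - 113)/64 = -125*((378 + 162) - 113)/64 = -125*(540 - 113)/64 = -125/64*427 = -53375/64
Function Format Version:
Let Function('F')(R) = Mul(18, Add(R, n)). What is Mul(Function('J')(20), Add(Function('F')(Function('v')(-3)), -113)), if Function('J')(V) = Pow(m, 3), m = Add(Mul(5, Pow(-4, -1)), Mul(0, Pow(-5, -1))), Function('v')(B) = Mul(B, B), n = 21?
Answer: Rational(-53375, 64) ≈ -833.98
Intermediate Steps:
Function('v')(B) = Pow(B, 2)
Function('F')(R) = Add(378, Mul(18, R)) (Function('F')(R) = Mul(18, Add(R, 21)) = Mul(18, Add(21, R)) = Add(378, Mul(18, R)))
m = Rational(-5, 4) (m = Add(Mul(5, Rational(-1, 4)), Mul(0, Rational(-1, 5))) = Add(Rational(-5, 4), 0) = Rational(-5, 4) ≈ -1.2500)
Function('J')(V) = Rational(-125, 64) (Function('J')(V) = Pow(Rational(-5, 4), 3) = Rational(-125, 64))
Mul(Function('J')(20), Add(Function('F')(Function('v')(-3)), -113)) = Mul(Rational(-125, 64), Add(Add(378, Mul(18, Pow(-3, 2))), -113)) = Mul(Rational(-125, 64), Add(Add(378, Mul(18, 9)), -113)) = Mul(Rational(-125, 64), Add(Add(378, 162), -113)) = Mul(Rational(-125, 64), Add(540, -113)) = Mul(Rational(-125, 64), 427) = Rational(-53375, 64)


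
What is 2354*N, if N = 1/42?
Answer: 1177/21 ≈ 56.048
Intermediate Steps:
N = 1/42 ≈ 0.023810
2354*N = 2354*(1/42) = 1177/21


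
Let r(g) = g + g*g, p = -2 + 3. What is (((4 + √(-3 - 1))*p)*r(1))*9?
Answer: 72 + 36*I ≈ 72.0 + 36.0*I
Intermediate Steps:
p = 1
r(g) = g + g²
(((4 + √(-3 - 1))*p)*r(1))*9 = (((4 + √(-3 - 1))*1)*(1*(1 + 1)))*9 = (((4 + √(-4))*1)*(1*2))*9 = (((4 + 2*I)*1)*2)*9 = ((4 + 2*I)*2)*9 = (8 + 4*I)*9 = 72 + 36*I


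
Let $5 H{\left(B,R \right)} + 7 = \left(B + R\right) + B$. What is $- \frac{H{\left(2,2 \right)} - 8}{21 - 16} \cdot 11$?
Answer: $\frac{451}{25} \approx 18.04$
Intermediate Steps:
$H{\left(B,R \right)} = - \frac{7}{5} + \frac{R}{5} + \frac{2 B}{5}$ ($H{\left(B,R \right)} = - \frac{7}{5} + \frac{\left(B + R\right) + B}{5} = - \frac{7}{5} + \frac{R + 2 B}{5} = - \frac{7}{5} + \left(\frac{R}{5} + \frac{2 B}{5}\right) = - \frac{7}{5} + \frac{R}{5} + \frac{2 B}{5}$)
$- \frac{H{\left(2,2 \right)} - 8}{21 - 16} \cdot 11 = - \frac{\left(- \frac{7}{5} + \frac{1}{5} \cdot 2 + \frac{2}{5} \cdot 2\right) - 8}{21 - 16} \cdot 11 = - \frac{\left(- \frac{7}{5} + \frac{2}{5} + \frac{4}{5}\right) - 8}{5} \cdot 11 = - \frac{- \frac{1}{5} - 8}{5} \cdot 11 = - \frac{-41}{5 \cdot 5} \cdot 11 = \left(-1\right) \left(- \frac{41}{25}\right) 11 = \frac{41}{25} \cdot 11 = \frac{451}{25}$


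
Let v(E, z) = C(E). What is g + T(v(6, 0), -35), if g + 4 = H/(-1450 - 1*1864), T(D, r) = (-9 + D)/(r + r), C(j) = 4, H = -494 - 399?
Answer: -42442/11599 ≈ -3.6591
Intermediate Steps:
H = -893
v(E, z) = 4
T(D, r) = (-9 + D)/(2*r) (T(D, r) = (-9 + D)/((2*r)) = (-9 + D)*(1/(2*r)) = (-9 + D)/(2*r))
g = -12363/3314 (g = -4 - 893/(-1450 - 1*1864) = -4 - 893/(-1450 - 1864) = -4 - 893/(-3314) = -4 - 893*(-1/3314) = -4 + 893/3314 = -12363/3314 ≈ -3.7305)
g + T(v(6, 0), -35) = -12363/3314 + (½)*(-9 + 4)/(-35) = -12363/3314 + (½)*(-1/35)*(-5) = -12363/3314 + 1/14 = -42442/11599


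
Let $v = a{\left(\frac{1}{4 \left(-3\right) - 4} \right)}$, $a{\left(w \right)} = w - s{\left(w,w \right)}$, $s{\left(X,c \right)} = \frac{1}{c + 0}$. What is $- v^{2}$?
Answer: $- \frac{65025}{256} \approx -254.0$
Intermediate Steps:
$s{\left(X,c \right)} = \frac{1}{c}$
$a{\left(w \right)} = w - \frac{1}{w}$
$v = \frac{255}{16}$ ($v = \frac{1}{4 \left(-3\right) - 4} - \frac{1}{\frac{1}{4 \left(-3\right) - 4}} = \frac{1}{-12 - 4} - \frac{1}{\frac{1}{-12 - 4}} = \frac{1}{-16} - \frac{1}{\frac{1}{-16}} = - \frac{1}{16} - \frac{1}{- \frac{1}{16}} = - \frac{1}{16} - -16 = - \frac{1}{16} + 16 = \frac{255}{16} \approx 15.938$)
$- v^{2} = - \left(\frac{255}{16}\right)^{2} = \left(-1\right) \frac{65025}{256} = - \frac{65025}{256}$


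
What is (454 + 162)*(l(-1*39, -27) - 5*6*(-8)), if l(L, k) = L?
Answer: 123816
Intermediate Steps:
(454 + 162)*(l(-1*39, -27) - 5*6*(-8)) = (454 + 162)*(-1*39 - 5*6*(-8)) = 616*(-39 - 30*(-8)) = 616*(-39 + 240) = 616*201 = 123816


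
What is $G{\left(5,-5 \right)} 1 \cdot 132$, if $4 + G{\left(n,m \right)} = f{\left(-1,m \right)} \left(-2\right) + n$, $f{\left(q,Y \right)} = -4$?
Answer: $1188$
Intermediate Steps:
$G{\left(n,m \right)} = 4 + n$ ($G{\left(n,m \right)} = -4 + \left(\left(-4\right) \left(-2\right) + n\right) = -4 + \left(8 + n\right) = 4 + n$)
$G{\left(5,-5 \right)} 1 \cdot 132 = \left(4 + 5\right) 1 \cdot 132 = 9 \cdot 132 = 1188$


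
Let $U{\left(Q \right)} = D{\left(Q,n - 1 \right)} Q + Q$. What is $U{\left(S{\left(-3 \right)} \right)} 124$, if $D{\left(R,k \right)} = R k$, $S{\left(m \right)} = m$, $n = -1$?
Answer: $-2604$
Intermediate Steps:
$U{\left(Q \right)} = Q - 2 Q^{2}$ ($U{\left(Q \right)} = Q \left(-1 - 1\right) Q + Q = Q \left(-2\right) Q + Q = - 2 Q Q + Q = - 2 Q^{2} + Q = Q - 2 Q^{2}$)
$U{\left(S{\left(-3 \right)} \right)} 124 = - 3 \left(1 - -6\right) 124 = - 3 \left(1 + 6\right) 124 = \left(-3\right) 7 \cdot 124 = \left(-21\right) 124 = -2604$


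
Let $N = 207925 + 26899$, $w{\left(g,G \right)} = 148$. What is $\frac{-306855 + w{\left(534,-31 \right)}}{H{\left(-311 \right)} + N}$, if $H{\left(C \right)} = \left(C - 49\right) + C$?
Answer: $- \frac{306707}{234153} \approx -1.3099$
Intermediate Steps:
$N = 234824$
$H{\left(C \right)} = -49 + 2 C$ ($H{\left(C \right)} = \left(-49 + C\right) + C = -49 + 2 C$)
$\frac{-306855 + w{\left(534,-31 \right)}}{H{\left(-311 \right)} + N} = \frac{-306855 + 148}{\left(-49 + 2 \left(-311\right)\right) + 234824} = - \frac{306707}{\left(-49 - 622\right) + 234824} = - \frac{306707}{-671 + 234824} = - \frac{306707}{234153}$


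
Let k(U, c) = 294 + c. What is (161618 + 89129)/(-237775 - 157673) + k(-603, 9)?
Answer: 119569997/395448 ≈ 302.37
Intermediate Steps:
(161618 + 89129)/(-237775 - 157673) + k(-603, 9) = (161618 + 89129)/(-237775 - 157673) + (294 + 9) = 250747/(-395448) + 303 = 250747*(-1/395448) + 303 = -250747/395448 + 303 = 119569997/395448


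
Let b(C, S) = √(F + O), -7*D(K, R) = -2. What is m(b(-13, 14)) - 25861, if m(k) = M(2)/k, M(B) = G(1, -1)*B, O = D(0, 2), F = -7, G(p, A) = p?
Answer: -25861 - 2*I*√329/47 ≈ -25861.0 - 0.77184*I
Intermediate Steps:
D(K, R) = 2/7 (D(K, R) = -⅐*(-2) = 2/7)
O = 2/7 ≈ 0.28571
M(B) = B (M(B) = 1*B = B)
b(C, S) = I*√329/7 (b(C, S) = √(-7 + 2/7) = √(-47/7) = I*√329/7)
m(k) = 2/k
m(b(-13, 14)) - 25861 = 2/((I*√329/7)) - 25861 = 2*(-I*√329/47) - 25861 = -2*I*√329/47 - 25861 = -25861 - 2*I*√329/47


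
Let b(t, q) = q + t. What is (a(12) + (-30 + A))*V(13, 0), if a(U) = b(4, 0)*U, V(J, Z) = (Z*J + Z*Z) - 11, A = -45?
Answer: 297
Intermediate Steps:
V(J, Z) = -11 + Z² + J*Z (V(J, Z) = (J*Z + Z²) - 11 = (Z² + J*Z) - 11 = -11 + Z² + J*Z)
a(U) = 4*U (a(U) = (0 + 4)*U = 4*U)
(a(12) + (-30 + A))*V(13, 0) = (4*12 + (-30 - 45))*(-11 + 0² + 13*0) = (48 - 75)*(-11 + 0 + 0) = -27*(-11) = 297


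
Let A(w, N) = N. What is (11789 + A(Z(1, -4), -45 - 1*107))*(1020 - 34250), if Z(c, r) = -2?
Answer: -386697510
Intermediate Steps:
(11789 + A(Z(1, -4), -45 - 1*107))*(1020 - 34250) = (11789 + (-45 - 1*107))*(1020 - 34250) = (11789 + (-45 - 107))*(-33230) = (11789 - 152)*(-33230) = 11637*(-33230) = -386697510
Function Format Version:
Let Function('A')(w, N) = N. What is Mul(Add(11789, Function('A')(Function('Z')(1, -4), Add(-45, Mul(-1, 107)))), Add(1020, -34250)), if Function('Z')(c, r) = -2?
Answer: -386697510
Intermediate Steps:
Mul(Add(11789, Function('A')(Function('Z')(1, -4), Add(-45, Mul(-1, 107)))), Add(1020, -34250)) = Mul(Add(11789, Add(-45, Mul(-1, 107))), Add(1020, -34250)) = Mul(Add(11789, Add(-45, -107)), -33230) = Mul(Add(11789, -152), -33230) = Mul(11637, -33230) = -386697510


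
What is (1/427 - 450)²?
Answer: 36921238201/182329 ≈ 2.0250e+5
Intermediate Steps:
(1/427 - 450)² = (-192149/427)² = 36921238201/182329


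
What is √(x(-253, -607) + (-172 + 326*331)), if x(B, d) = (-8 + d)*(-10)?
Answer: 2*√28471 ≈ 337.47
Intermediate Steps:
x(B, d) = 80 - 10*d
√(x(-253, -607) + (-172 + 326*331)) = √((80 - 10*(-607)) + (-172 + 326*331)) = √((80 + 6070) + (-172 + 107906)) = √(6150 + 107734) = √113884 = 2*√28471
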